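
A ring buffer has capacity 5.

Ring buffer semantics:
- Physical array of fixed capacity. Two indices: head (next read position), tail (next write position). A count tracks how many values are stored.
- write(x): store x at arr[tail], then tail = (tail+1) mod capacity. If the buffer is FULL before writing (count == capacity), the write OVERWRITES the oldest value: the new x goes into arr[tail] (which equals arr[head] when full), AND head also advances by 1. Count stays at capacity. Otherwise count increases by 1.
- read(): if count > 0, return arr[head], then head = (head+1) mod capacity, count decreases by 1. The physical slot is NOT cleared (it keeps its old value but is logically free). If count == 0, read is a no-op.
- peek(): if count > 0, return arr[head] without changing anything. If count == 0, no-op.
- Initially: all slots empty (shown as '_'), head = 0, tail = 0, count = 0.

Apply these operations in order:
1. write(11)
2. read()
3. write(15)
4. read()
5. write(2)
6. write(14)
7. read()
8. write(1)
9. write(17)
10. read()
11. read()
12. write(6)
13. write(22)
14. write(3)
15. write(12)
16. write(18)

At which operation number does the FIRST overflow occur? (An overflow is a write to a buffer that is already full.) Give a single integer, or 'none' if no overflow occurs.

After op 1 (write(11)): arr=[11 _ _ _ _] head=0 tail=1 count=1
After op 2 (read()): arr=[11 _ _ _ _] head=1 tail=1 count=0
After op 3 (write(15)): arr=[11 15 _ _ _] head=1 tail=2 count=1
After op 4 (read()): arr=[11 15 _ _ _] head=2 tail=2 count=0
After op 5 (write(2)): arr=[11 15 2 _ _] head=2 tail=3 count=1
After op 6 (write(14)): arr=[11 15 2 14 _] head=2 tail=4 count=2
After op 7 (read()): arr=[11 15 2 14 _] head=3 tail=4 count=1
After op 8 (write(1)): arr=[11 15 2 14 1] head=3 tail=0 count=2
After op 9 (write(17)): arr=[17 15 2 14 1] head=3 tail=1 count=3
After op 10 (read()): arr=[17 15 2 14 1] head=4 tail=1 count=2
After op 11 (read()): arr=[17 15 2 14 1] head=0 tail=1 count=1
After op 12 (write(6)): arr=[17 6 2 14 1] head=0 tail=2 count=2
After op 13 (write(22)): arr=[17 6 22 14 1] head=0 tail=3 count=3
After op 14 (write(3)): arr=[17 6 22 3 1] head=0 tail=4 count=4
After op 15 (write(12)): arr=[17 6 22 3 12] head=0 tail=0 count=5
After op 16 (write(18)): arr=[18 6 22 3 12] head=1 tail=1 count=5

Answer: 16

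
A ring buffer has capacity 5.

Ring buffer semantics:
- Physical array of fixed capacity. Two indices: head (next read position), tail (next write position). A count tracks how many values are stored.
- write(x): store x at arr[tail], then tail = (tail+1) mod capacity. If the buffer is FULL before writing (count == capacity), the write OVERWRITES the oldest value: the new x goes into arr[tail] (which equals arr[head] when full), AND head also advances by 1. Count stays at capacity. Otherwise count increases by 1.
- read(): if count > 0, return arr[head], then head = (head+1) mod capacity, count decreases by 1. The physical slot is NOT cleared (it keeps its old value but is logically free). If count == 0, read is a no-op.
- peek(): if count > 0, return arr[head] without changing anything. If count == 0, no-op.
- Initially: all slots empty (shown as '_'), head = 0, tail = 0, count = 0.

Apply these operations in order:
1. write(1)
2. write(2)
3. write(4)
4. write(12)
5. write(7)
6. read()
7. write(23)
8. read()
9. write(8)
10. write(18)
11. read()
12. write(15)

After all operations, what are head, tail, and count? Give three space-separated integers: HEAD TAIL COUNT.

Answer: 4 4 5

Derivation:
After op 1 (write(1)): arr=[1 _ _ _ _] head=0 tail=1 count=1
After op 2 (write(2)): arr=[1 2 _ _ _] head=0 tail=2 count=2
After op 3 (write(4)): arr=[1 2 4 _ _] head=0 tail=3 count=3
After op 4 (write(12)): arr=[1 2 4 12 _] head=0 tail=4 count=4
After op 5 (write(7)): arr=[1 2 4 12 7] head=0 tail=0 count=5
After op 6 (read()): arr=[1 2 4 12 7] head=1 tail=0 count=4
After op 7 (write(23)): arr=[23 2 4 12 7] head=1 tail=1 count=5
After op 8 (read()): arr=[23 2 4 12 7] head=2 tail=1 count=4
After op 9 (write(8)): arr=[23 8 4 12 7] head=2 tail=2 count=5
After op 10 (write(18)): arr=[23 8 18 12 7] head=3 tail=3 count=5
After op 11 (read()): arr=[23 8 18 12 7] head=4 tail=3 count=4
After op 12 (write(15)): arr=[23 8 18 15 7] head=4 tail=4 count=5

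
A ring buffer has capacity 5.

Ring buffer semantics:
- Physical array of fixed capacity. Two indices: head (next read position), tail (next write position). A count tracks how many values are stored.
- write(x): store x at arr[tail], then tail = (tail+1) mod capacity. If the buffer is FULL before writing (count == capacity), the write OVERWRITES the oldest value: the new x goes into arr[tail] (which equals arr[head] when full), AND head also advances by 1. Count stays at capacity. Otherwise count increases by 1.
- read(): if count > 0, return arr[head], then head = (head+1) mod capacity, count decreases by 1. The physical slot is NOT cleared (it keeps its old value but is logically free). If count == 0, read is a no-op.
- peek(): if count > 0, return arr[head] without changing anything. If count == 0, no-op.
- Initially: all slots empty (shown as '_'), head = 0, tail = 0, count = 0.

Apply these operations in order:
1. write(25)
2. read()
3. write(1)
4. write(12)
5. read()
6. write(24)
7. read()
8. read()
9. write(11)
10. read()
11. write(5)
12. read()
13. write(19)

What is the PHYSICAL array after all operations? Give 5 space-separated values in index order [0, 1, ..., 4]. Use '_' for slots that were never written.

Answer: 5 19 12 24 11

Derivation:
After op 1 (write(25)): arr=[25 _ _ _ _] head=0 tail=1 count=1
After op 2 (read()): arr=[25 _ _ _ _] head=1 tail=1 count=0
After op 3 (write(1)): arr=[25 1 _ _ _] head=1 tail=2 count=1
After op 4 (write(12)): arr=[25 1 12 _ _] head=1 tail=3 count=2
After op 5 (read()): arr=[25 1 12 _ _] head=2 tail=3 count=1
After op 6 (write(24)): arr=[25 1 12 24 _] head=2 tail=4 count=2
After op 7 (read()): arr=[25 1 12 24 _] head=3 tail=4 count=1
After op 8 (read()): arr=[25 1 12 24 _] head=4 tail=4 count=0
After op 9 (write(11)): arr=[25 1 12 24 11] head=4 tail=0 count=1
After op 10 (read()): arr=[25 1 12 24 11] head=0 tail=0 count=0
After op 11 (write(5)): arr=[5 1 12 24 11] head=0 tail=1 count=1
After op 12 (read()): arr=[5 1 12 24 11] head=1 tail=1 count=0
After op 13 (write(19)): arr=[5 19 12 24 11] head=1 tail=2 count=1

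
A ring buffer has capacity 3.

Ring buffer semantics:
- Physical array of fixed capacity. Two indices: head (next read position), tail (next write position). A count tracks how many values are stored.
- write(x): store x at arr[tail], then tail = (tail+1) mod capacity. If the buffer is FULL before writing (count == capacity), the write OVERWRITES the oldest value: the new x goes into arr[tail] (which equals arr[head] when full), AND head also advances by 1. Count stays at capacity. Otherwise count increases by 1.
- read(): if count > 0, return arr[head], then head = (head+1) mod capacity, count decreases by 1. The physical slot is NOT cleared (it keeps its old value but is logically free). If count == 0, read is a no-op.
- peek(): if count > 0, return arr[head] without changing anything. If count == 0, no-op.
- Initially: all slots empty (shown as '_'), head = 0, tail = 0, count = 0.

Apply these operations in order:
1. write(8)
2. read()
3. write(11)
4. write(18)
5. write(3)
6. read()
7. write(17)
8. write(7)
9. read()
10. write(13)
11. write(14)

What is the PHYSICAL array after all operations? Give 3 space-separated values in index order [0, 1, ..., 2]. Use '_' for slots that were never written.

Answer: 13 14 7

Derivation:
After op 1 (write(8)): arr=[8 _ _] head=0 tail=1 count=1
After op 2 (read()): arr=[8 _ _] head=1 tail=1 count=0
After op 3 (write(11)): arr=[8 11 _] head=1 tail=2 count=1
After op 4 (write(18)): arr=[8 11 18] head=1 tail=0 count=2
After op 5 (write(3)): arr=[3 11 18] head=1 tail=1 count=3
After op 6 (read()): arr=[3 11 18] head=2 tail=1 count=2
After op 7 (write(17)): arr=[3 17 18] head=2 tail=2 count=3
After op 8 (write(7)): arr=[3 17 7] head=0 tail=0 count=3
After op 9 (read()): arr=[3 17 7] head=1 tail=0 count=2
After op 10 (write(13)): arr=[13 17 7] head=1 tail=1 count=3
After op 11 (write(14)): arr=[13 14 7] head=2 tail=2 count=3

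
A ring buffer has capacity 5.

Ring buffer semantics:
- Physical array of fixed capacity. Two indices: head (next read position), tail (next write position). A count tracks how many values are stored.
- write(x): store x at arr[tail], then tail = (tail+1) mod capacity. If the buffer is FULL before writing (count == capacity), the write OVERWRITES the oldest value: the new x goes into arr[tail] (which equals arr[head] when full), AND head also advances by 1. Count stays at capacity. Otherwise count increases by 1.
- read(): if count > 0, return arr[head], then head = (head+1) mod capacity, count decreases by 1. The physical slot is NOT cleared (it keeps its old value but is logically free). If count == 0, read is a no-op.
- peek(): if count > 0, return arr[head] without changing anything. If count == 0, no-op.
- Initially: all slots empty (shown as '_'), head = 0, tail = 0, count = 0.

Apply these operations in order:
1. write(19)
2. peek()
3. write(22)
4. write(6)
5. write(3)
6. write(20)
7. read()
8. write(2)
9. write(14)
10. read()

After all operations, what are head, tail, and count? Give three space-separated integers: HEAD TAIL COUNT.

Answer: 3 2 4

Derivation:
After op 1 (write(19)): arr=[19 _ _ _ _] head=0 tail=1 count=1
After op 2 (peek()): arr=[19 _ _ _ _] head=0 tail=1 count=1
After op 3 (write(22)): arr=[19 22 _ _ _] head=0 tail=2 count=2
After op 4 (write(6)): arr=[19 22 6 _ _] head=0 tail=3 count=3
After op 5 (write(3)): arr=[19 22 6 3 _] head=0 tail=4 count=4
After op 6 (write(20)): arr=[19 22 6 3 20] head=0 tail=0 count=5
After op 7 (read()): arr=[19 22 6 3 20] head=1 tail=0 count=4
After op 8 (write(2)): arr=[2 22 6 3 20] head=1 tail=1 count=5
After op 9 (write(14)): arr=[2 14 6 3 20] head=2 tail=2 count=5
After op 10 (read()): arr=[2 14 6 3 20] head=3 tail=2 count=4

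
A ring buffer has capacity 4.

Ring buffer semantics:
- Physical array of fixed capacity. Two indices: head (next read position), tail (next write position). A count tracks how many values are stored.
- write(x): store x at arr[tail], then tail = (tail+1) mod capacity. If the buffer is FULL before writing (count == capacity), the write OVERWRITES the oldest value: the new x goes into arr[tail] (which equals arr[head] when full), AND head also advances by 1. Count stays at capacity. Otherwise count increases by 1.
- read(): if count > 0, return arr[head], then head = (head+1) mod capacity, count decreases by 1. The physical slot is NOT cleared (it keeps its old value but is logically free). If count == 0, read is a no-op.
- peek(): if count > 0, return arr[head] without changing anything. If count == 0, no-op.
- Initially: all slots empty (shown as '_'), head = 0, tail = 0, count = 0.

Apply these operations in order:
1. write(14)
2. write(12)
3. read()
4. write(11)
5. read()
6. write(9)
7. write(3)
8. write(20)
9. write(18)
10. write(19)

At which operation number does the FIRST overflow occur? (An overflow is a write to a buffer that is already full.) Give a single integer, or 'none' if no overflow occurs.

Answer: 9

Derivation:
After op 1 (write(14)): arr=[14 _ _ _] head=0 tail=1 count=1
After op 2 (write(12)): arr=[14 12 _ _] head=0 tail=2 count=2
After op 3 (read()): arr=[14 12 _ _] head=1 tail=2 count=1
After op 4 (write(11)): arr=[14 12 11 _] head=1 tail=3 count=2
After op 5 (read()): arr=[14 12 11 _] head=2 tail=3 count=1
After op 6 (write(9)): arr=[14 12 11 9] head=2 tail=0 count=2
After op 7 (write(3)): arr=[3 12 11 9] head=2 tail=1 count=3
After op 8 (write(20)): arr=[3 20 11 9] head=2 tail=2 count=4
After op 9 (write(18)): arr=[3 20 18 9] head=3 tail=3 count=4
After op 10 (write(19)): arr=[3 20 18 19] head=0 tail=0 count=4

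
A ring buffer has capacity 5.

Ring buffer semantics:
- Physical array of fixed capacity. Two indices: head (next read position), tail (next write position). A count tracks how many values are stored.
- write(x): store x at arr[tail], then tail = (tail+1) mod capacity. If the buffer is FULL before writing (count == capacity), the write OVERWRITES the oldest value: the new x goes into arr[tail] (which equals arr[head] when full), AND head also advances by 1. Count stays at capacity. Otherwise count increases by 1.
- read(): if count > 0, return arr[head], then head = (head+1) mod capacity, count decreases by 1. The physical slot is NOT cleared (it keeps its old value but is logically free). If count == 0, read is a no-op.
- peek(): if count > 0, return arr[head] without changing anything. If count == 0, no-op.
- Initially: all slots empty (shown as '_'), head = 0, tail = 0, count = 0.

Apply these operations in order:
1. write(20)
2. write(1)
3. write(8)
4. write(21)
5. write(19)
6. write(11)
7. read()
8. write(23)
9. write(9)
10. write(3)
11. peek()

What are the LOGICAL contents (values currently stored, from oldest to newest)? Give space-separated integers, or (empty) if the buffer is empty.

Answer: 19 11 23 9 3

Derivation:
After op 1 (write(20)): arr=[20 _ _ _ _] head=0 tail=1 count=1
After op 2 (write(1)): arr=[20 1 _ _ _] head=0 tail=2 count=2
After op 3 (write(8)): arr=[20 1 8 _ _] head=0 tail=3 count=3
After op 4 (write(21)): arr=[20 1 8 21 _] head=0 tail=4 count=4
After op 5 (write(19)): arr=[20 1 8 21 19] head=0 tail=0 count=5
After op 6 (write(11)): arr=[11 1 8 21 19] head=1 tail=1 count=5
After op 7 (read()): arr=[11 1 8 21 19] head=2 tail=1 count=4
After op 8 (write(23)): arr=[11 23 8 21 19] head=2 tail=2 count=5
After op 9 (write(9)): arr=[11 23 9 21 19] head=3 tail=3 count=5
After op 10 (write(3)): arr=[11 23 9 3 19] head=4 tail=4 count=5
After op 11 (peek()): arr=[11 23 9 3 19] head=4 tail=4 count=5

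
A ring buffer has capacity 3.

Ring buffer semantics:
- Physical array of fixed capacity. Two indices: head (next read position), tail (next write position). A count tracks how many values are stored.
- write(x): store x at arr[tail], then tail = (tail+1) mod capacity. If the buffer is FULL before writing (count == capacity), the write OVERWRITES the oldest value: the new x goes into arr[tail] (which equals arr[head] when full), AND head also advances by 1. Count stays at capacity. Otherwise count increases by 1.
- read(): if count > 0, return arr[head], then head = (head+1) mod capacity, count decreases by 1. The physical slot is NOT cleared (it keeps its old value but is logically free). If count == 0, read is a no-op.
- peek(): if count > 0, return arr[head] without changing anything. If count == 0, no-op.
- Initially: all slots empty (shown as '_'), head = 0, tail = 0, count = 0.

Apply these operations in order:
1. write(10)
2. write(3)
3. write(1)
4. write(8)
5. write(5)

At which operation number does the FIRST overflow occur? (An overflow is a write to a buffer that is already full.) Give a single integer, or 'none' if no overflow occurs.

Answer: 4

Derivation:
After op 1 (write(10)): arr=[10 _ _] head=0 tail=1 count=1
After op 2 (write(3)): arr=[10 3 _] head=0 tail=2 count=2
After op 3 (write(1)): arr=[10 3 1] head=0 tail=0 count=3
After op 4 (write(8)): arr=[8 3 1] head=1 tail=1 count=3
After op 5 (write(5)): arr=[8 5 1] head=2 tail=2 count=3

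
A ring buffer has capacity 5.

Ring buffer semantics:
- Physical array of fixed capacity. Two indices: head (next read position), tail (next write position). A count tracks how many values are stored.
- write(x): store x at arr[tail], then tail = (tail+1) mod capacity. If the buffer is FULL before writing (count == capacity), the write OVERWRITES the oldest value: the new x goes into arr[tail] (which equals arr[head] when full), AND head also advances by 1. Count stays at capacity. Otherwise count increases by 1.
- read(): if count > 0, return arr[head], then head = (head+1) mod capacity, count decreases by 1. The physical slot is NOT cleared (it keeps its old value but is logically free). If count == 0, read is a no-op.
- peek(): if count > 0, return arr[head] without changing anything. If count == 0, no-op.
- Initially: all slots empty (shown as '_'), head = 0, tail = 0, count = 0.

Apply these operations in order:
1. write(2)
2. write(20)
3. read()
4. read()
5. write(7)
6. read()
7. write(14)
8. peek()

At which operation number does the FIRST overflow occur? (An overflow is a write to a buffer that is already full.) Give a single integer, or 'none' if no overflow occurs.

After op 1 (write(2)): arr=[2 _ _ _ _] head=0 tail=1 count=1
After op 2 (write(20)): arr=[2 20 _ _ _] head=0 tail=2 count=2
After op 3 (read()): arr=[2 20 _ _ _] head=1 tail=2 count=1
After op 4 (read()): arr=[2 20 _ _ _] head=2 tail=2 count=0
After op 5 (write(7)): arr=[2 20 7 _ _] head=2 tail=3 count=1
After op 6 (read()): arr=[2 20 7 _ _] head=3 tail=3 count=0
After op 7 (write(14)): arr=[2 20 7 14 _] head=3 tail=4 count=1
After op 8 (peek()): arr=[2 20 7 14 _] head=3 tail=4 count=1

Answer: none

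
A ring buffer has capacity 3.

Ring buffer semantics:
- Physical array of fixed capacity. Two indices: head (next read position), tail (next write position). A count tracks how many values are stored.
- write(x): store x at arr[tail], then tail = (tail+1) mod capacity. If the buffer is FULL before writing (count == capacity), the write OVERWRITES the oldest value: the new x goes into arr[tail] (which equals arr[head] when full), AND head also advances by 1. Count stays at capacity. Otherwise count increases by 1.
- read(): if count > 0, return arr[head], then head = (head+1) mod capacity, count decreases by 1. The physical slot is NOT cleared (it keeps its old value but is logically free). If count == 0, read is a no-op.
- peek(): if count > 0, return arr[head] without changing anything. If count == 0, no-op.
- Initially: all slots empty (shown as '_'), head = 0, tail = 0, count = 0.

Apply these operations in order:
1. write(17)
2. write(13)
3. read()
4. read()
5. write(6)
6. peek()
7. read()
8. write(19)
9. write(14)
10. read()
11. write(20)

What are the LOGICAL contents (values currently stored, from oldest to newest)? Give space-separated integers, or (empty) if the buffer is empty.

Answer: 14 20

Derivation:
After op 1 (write(17)): arr=[17 _ _] head=0 tail=1 count=1
After op 2 (write(13)): arr=[17 13 _] head=0 tail=2 count=2
After op 3 (read()): arr=[17 13 _] head=1 tail=2 count=1
After op 4 (read()): arr=[17 13 _] head=2 tail=2 count=0
After op 5 (write(6)): arr=[17 13 6] head=2 tail=0 count=1
After op 6 (peek()): arr=[17 13 6] head=2 tail=0 count=1
After op 7 (read()): arr=[17 13 6] head=0 tail=0 count=0
After op 8 (write(19)): arr=[19 13 6] head=0 tail=1 count=1
After op 9 (write(14)): arr=[19 14 6] head=0 tail=2 count=2
After op 10 (read()): arr=[19 14 6] head=1 tail=2 count=1
After op 11 (write(20)): arr=[19 14 20] head=1 tail=0 count=2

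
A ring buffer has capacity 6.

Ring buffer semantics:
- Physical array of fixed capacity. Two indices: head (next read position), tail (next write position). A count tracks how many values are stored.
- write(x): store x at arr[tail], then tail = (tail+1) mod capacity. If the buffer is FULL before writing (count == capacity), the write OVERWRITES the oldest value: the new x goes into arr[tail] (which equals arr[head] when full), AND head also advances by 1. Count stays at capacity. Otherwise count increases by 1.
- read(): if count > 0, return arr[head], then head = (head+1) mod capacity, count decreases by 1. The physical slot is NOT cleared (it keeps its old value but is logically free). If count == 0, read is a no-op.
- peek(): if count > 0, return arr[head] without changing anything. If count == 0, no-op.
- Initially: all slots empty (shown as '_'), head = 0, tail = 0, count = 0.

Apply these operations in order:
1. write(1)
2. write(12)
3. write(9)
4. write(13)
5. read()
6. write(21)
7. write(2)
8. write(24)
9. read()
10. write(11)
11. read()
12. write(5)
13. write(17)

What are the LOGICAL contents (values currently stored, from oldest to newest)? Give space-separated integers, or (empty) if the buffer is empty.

After op 1 (write(1)): arr=[1 _ _ _ _ _] head=0 tail=1 count=1
After op 2 (write(12)): arr=[1 12 _ _ _ _] head=0 tail=2 count=2
After op 3 (write(9)): arr=[1 12 9 _ _ _] head=0 tail=3 count=3
After op 4 (write(13)): arr=[1 12 9 13 _ _] head=0 tail=4 count=4
After op 5 (read()): arr=[1 12 9 13 _ _] head=1 tail=4 count=3
After op 6 (write(21)): arr=[1 12 9 13 21 _] head=1 tail=5 count=4
After op 7 (write(2)): arr=[1 12 9 13 21 2] head=1 tail=0 count=5
After op 8 (write(24)): arr=[24 12 9 13 21 2] head=1 tail=1 count=6
After op 9 (read()): arr=[24 12 9 13 21 2] head=2 tail=1 count=5
After op 10 (write(11)): arr=[24 11 9 13 21 2] head=2 tail=2 count=6
After op 11 (read()): arr=[24 11 9 13 21 2] head=3 tail=2 count=5
After op 12 (write(5)): arr=[24 11 5 13 21 2] head=3 tail=3 count=6
After op 13 (write(17)): arr=[24 11 5 17 21 2] head=4 tail=4 count=6

Answer: 21 2 24 11 5 17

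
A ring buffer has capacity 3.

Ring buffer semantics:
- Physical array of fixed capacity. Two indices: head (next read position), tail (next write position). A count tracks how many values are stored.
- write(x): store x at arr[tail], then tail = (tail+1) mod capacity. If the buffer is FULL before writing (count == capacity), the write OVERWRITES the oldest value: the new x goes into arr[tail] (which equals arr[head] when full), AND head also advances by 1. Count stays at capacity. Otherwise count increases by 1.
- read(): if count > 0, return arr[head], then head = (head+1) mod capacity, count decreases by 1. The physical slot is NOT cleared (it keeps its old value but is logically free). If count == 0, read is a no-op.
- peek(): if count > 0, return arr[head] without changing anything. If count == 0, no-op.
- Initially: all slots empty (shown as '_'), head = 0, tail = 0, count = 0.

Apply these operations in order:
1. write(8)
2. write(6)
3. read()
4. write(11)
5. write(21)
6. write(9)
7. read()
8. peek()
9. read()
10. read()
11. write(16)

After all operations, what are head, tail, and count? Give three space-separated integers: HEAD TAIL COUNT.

Answer: 2 0 1

Derivation:
After op 1 (write(8)): arr=[8 _ _] head=0 tail=1 count=1
After op 2 (write(6)): arr=[8 6 _] head=0 tail=2 count=2
After op 3 (read()): arr=[8 6 _] head=1 tail=2 count=1
After op 4 (write(11)): arr=[8 6 11] head=1 tail=0 count=2
After op 5 (write(21)): arr=[21 6 11] head=1 tail=1 count=3
After op 6 (write(9)): arr=[21 9 11] head=2 tail=2 count=3
After op 7 (read()): arr=[21 9 11] head=0 tail=2 count=2
After op 8 (peek()): arr=[21 9 11] head=0 tail=2 count=2
After op 9 (read()): arr=[21 9 11] head=1 tail=2 count=1
After op 10 (read()): arr=[21 9 11] head=2 tail=2 count=0
After op 11 (write(16)): arr=[21 9 16] head=2 tail=0 count=1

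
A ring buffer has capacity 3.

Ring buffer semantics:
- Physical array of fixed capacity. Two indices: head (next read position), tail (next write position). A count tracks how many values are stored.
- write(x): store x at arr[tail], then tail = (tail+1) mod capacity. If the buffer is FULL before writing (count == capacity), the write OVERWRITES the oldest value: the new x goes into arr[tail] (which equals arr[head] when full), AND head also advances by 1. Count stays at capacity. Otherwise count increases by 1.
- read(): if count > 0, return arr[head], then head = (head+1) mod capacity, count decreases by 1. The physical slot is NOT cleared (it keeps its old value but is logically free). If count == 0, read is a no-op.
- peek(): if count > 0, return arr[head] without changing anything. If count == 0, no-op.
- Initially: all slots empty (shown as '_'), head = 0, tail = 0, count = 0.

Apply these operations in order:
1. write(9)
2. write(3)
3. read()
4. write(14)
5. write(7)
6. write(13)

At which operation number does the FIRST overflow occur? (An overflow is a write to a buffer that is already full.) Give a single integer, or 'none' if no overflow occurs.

After op 1 (write(9)): arr=[9 _ _] head=0 tail=1 count=1
After op 2 (write(3)): arr=[9 3 _] head=0 tail=2 count=2
After op 3 (read()): arr=[9 3 _] head=1 tail=2 count=1
After op 4 (write(14)): arr=[9 3 14] head=1 tail=0 count=2
After op 5 (write(7)): arr=[7 3 14] head=1 tail=1 count=3
After op 6 (write(13)): arr=[7 13 14] head=2 tail=2 count=3

Answer: 6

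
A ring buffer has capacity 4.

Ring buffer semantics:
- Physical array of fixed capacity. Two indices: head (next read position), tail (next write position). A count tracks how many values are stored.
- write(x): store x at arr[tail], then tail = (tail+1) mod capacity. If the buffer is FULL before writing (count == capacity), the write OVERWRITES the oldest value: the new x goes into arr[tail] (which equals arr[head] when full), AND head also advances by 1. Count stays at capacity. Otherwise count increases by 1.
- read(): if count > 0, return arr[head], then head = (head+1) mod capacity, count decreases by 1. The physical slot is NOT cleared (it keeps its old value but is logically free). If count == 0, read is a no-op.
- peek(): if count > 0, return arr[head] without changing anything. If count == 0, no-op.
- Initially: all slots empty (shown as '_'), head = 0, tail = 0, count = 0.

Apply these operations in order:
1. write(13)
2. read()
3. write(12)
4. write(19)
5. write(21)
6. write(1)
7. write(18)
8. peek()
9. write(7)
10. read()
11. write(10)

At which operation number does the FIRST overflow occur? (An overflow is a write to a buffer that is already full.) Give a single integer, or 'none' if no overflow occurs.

After op 1 (write(13)): arr=[13 _ _ _] head=0 tail=1 count=1
After op 2 (read()): arr=[13 _ _ _] head=1 tail=1 count=0
After op 3 (write(12)): arr=[13 12 _ _] head=1 tail=2 count=1
After op 4 (write(19)): arr=[13 12 19 _] head=1 tail=3 count=2
After op 5 (write(21)): arr=[13 12 19 21] head=1 tail=0 count=3
After op 6 (write(1)): arr=[1 12 19 21] head=1 tail=1 count=4
After op 7 (write(18)): arr=[1 18 19 21] head=2 tail=2 count=4
After op 8 (peek()): arr=[1 18 19 21] head=2 tail=2 count=4
After op 9 (write(7)): arr=[1 18 7 21] head=3 tail=3 count=4
After op 10 (read()): arr=[1 18 7 21] head=0 tail=3 count=3
After op 11 (write(10)): arr=[1 18 7 10] head=0 tail=0 count=4

Answer: 7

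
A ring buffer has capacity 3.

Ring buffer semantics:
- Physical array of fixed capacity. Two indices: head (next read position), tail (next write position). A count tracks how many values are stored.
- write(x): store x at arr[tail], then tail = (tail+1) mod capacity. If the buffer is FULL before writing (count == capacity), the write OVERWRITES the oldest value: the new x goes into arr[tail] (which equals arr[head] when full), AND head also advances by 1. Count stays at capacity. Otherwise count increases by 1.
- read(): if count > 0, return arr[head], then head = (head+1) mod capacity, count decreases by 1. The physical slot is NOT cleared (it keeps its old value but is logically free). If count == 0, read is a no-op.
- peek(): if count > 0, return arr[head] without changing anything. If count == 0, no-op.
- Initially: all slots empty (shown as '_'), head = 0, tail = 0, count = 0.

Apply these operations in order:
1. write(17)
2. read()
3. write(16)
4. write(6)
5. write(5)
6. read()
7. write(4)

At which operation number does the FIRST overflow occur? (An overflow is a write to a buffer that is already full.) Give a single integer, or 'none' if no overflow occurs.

Answer: none

Derivation:
After op 1 (write(17)): arr=[17 _ _] head=0 tail=1 count=1
After op 2 (read()): arr=[17 _ _] head=1 tail=1 count=0
After op 3 (write(16)): arr=[17 16 _] head=1 tail=2 count=1
After op 4 (write(6)): arr=[17 16 6] head=1 tail=0 count=2
After op 5 (write(5)): arr=[5 16 6] head=1 tail=1 count=3
After op 6 (read()): arr=[5 16 6] head=2 tail=1 count=2
After op 7 (write(4)): arr=[5 4 6] head=2 tail=2 count=3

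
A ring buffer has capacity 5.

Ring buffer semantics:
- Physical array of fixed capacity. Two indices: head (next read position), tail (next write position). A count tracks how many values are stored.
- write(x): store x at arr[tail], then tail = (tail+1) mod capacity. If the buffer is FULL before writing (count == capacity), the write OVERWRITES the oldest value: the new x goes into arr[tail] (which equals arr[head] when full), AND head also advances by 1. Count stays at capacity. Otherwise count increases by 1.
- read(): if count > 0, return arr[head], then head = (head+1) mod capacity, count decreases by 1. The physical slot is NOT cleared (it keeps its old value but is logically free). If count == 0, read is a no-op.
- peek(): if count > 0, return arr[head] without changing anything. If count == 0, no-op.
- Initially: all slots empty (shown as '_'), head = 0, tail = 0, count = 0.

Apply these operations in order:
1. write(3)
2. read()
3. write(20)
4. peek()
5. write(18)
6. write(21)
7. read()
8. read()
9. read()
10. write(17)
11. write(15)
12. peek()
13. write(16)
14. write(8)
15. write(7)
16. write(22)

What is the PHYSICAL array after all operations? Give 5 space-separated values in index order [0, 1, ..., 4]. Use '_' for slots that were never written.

After op 1 (write(3)): arr=[3 _ _ _ _] head=0 tail=1 count=1
After op 2 (read()): arr=[3 _ _ _ _] head=1 tail=1 count=0
After op 3 (write(20)): arr=[3 20 _ _ _] head=1 tail=2 count=1
After op 4 (peek()): arr=[3 20 _ _ _] head=1 tail=2 count=1
After op 5 (write(18)): arr=[3 20 18 _ _] head=1 tail=3 count=2
After op 6 (write(21)): arr=[3 20 18 21 _] head=1 tail=4 count=3
After op 7 (read()): arr=[3 20 18 21 _] head=2 tail=4 count=2
After op 8 (read()): arr=[3 20 18 21 _] head=3 tail=4 count=1
After op 9 (read()): arr=[3 20 18 21 _] head=4 tail=4 count=0
After op 10 (write(17)): arr=[3 20 18 21 17] head=4 tail=0 count=1
After op 11 (write(15)): arr=[15 20 18 21 17] head=4 tail=1 count=2
After op 12 (peek()): arr=[15 20 18 21 17] head=4 tail=1 count=2
After op 13 (write(16)): arr=[15 16 18 21 17] head=4 tail=2 count=3
After op 14 (write(8)): arr=[15 16 8 21 17] head=4 tail=3 count=4
After op 15 (write(7)): arr=[15 16 8 7 17] head=4 tail=4 count=5
After op 16 (write(22)): arr=[15 16 8 7 22] head=0 tail=0 count=5

Answer: 15 16 8 7 22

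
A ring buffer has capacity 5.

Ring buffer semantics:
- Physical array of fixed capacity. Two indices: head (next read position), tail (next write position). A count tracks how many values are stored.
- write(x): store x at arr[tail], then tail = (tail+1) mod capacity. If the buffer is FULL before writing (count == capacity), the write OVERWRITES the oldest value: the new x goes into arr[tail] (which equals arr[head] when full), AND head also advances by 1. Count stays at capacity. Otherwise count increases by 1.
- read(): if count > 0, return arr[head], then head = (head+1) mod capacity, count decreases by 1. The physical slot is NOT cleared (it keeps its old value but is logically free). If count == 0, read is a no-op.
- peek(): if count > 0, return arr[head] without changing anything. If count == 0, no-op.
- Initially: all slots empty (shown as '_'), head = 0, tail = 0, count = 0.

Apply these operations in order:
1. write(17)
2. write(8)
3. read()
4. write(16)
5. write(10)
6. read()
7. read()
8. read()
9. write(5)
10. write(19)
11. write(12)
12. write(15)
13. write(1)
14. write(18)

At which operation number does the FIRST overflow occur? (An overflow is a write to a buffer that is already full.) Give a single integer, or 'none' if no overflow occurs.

After op 1 (write(17)): arr=[17 _ _ _ _] head=0 tail=1 count=1
After op 2 (write(8)): arr=[17 8 _ _ _] head=0 tail=2 count=2
After op 3 (read()): arr=[17 8 _ _ _] head=1 tail=2 count=1
After op 4 (write(16)): arr=[17 8 16 _ _] head=1 tail=3 count=2
After op 5 (write(10)): arr=[17 8 16 10 _] head=1 tail=4 count=3
After op 6 (read()): arr=[17 8 16 10 _] head=2 tail=4 count=2
After op 7 (read()): arr=[17 8 16 10 _] head=3 tail=4 count=1
After op 8 (read()): arr=[17 8 16 10 _] head=4 tail=4 count=0
After op 9 (write(5)): arr=[17 8 16 10 5] head=4 tail=0 count=1
After op 10 (write(19)): arr=[19 8 16 10 5] head=4 tail=1 count=2
After op 11 (write(12)): arr=[19 12 16 10 5] head=4 tail=2 count=3
After op 12 (write(15)): arr=[19 12 15 10 5] head=4 tail=3 count=4
After op 13 (write(1)): arr=[19 12 15 1 5] head=4 tail=4 count=5
After op 14 (write(18)): arr=[19 12 15 1 18] head=0 tail=0 count=5

Answer: 14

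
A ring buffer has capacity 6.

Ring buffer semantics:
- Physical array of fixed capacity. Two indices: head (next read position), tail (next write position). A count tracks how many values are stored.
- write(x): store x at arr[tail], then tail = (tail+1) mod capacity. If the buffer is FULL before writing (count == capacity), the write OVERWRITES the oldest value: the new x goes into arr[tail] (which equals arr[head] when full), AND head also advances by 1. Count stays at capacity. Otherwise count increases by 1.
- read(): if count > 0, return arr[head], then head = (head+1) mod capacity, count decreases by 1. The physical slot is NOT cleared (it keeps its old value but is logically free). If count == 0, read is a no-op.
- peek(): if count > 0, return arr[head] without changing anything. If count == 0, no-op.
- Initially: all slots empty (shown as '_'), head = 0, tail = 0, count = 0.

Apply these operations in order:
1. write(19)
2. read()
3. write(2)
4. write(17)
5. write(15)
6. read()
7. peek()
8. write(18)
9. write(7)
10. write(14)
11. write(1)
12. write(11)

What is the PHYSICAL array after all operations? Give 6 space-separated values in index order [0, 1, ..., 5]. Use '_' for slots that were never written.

Answer: 14 1 11 15 18 7

Derivation:
After op 1 (write(19)): arr=[19 _ _ _ _ _] head=0 tail=1 count=1
After op 2 (read()): arr=[19 _ _ _ _ _] head=1 tail=1 count=0
After op 3 (write(2)): arr=[19 2 _ _ _ _] head=1 tail=2 count=1
After op 4 (write(17)): arr=[19 2 17 _ _ _] head=1 tail=3 count=2
After op 5 (write(15)): arr=[19 2 17 15 _ _] head=1 tail=4 count=3
After op 6 (read()): arr=[19 2 17 15 _ _] head=2 tail=4 count=2
After op 7 (peek()): arr=[19 2 17 15 _ _] head=2 tail=4 count=2
After op 8 (write(18)): arr=[19 2 17 15 18 _] head=2 tail=5 count=3
After op 9 (write(7)): arr=[19 2 17 15 18 7] head=2 tail=0 count=4
After op 10 (write(14)): arr=[14 2 17 15 18 7] head=2 tail=1 count=5
After op 11 (write(1)): arr=[14 1 17 15 18 7] head=2 tail=2 count=6
After op 12 (write(11)): arr=[14 1 11 15 18 7] head=3 tail=3 count=6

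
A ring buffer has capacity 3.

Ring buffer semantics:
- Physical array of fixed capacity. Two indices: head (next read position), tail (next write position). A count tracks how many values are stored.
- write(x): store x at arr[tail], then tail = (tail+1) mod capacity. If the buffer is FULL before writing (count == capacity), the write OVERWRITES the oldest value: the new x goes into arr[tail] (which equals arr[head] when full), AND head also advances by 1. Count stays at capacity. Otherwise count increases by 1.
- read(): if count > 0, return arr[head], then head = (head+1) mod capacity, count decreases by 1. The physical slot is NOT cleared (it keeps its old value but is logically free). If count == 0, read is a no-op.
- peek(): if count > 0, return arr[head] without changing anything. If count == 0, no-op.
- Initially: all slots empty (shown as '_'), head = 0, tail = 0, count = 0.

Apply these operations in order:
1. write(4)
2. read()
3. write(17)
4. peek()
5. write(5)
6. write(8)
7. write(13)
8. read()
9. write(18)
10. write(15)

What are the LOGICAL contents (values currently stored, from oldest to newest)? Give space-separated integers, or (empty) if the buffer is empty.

After op 1 (write(4)): arr=[4 _ _] head=0 tail=1 count=1
After op 2 (read()): arr=[4 _ _] head=1 tail=1 count=0
After op 3 (write(17)): arr=[4 17 _] head=1 tail=2 count=1
After op 4 (peek()): arr=[4 17 _] head=1 tail=2 count=1
After op 5 (write(5)): arr=[4 17 5] head=1 tail=0 count=2
After op 6 (write(8)): arr=[8 17 5] head=1 tail=1 count=3
After op 7 (write(13)): arr=[8 13 5] head=2 tail=2 count=3
After op 8 (read()): arr=[8 13 5] head=0 tail=2 count=2
After op 9 (write(18)): arr=[8 13 18] head=0 tail=0 count=3
After op 10 (write(15)): arr=[15 13 18] head=1 tail=1 count=3

Answer: 13 18 15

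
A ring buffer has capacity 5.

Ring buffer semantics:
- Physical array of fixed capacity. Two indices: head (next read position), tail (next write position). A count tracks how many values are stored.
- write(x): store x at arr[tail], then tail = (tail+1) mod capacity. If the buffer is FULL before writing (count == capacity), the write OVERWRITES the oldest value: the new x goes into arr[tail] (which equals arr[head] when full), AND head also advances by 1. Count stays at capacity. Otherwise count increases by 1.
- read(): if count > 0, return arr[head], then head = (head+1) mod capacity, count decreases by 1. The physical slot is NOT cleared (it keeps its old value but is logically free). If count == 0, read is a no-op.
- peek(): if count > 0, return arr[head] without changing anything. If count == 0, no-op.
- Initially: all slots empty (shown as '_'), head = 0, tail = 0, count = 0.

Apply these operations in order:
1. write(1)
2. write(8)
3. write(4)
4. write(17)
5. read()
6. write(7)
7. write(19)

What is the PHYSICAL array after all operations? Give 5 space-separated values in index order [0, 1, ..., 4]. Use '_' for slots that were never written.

After op 1 (write(1)): arr=[1 _ _ _ _] head=0 tail=1 count=1
After op 2 (write(8)): arr=[1 8 _ _ _] head=0 tail=2 count=2
After op 3 (write(4)): arr=[1 8 4 _ _] head=0 tail=3 count=3
After op 4 (write(17)): arr=[1 8 4 17 _] head=0 tail=4 count=4
After op 5 (read()): arr=[1 8 4 17 _] head=1 tail=4 count=3
After op 6 (write(7)): arr=[1 8 4 17 7] head=1 tail=0 count=4
After op 7 (write(19)): arr=[19 8 4 17 7] head=1 tail=1 count=5

Answer: 19 8 4 17 7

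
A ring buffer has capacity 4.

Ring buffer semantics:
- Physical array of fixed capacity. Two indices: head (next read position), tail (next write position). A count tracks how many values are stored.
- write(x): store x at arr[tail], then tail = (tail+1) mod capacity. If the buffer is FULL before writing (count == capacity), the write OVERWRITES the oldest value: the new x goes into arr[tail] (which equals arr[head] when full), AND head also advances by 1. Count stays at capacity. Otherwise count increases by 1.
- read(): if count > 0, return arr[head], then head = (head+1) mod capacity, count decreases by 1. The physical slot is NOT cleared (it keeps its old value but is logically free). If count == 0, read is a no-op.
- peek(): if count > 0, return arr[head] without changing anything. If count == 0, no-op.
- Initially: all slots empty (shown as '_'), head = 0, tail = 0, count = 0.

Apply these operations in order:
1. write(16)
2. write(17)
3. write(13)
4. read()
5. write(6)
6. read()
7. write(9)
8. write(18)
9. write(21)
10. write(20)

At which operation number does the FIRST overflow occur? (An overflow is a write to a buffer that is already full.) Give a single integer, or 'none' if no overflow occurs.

After op 1 (write(16)): arr=[16 _ _ _] head=0 tail=1 count=1
After op 2 (write(17)): arr=[16 17 _ _] head=0 tail=2 count=2
After op 3 (write(13)): arr=[16 17 13 _] head=0 tail=3 count=3
After op 4 (read()): arr=[16 17 13 _] head=1 tail=3 count=2
After op 5 (write(6)): arr=[16 17 13 6] head=1 tail=0 count=3
After op 6 (read()): arr=[16 17 13 6] head=2 tail=0 count=2
After op 7 (write(9)): arr=[9 17 13 6] head=2 tail=1 count=3
After op 8 (write(18)): arr=[9 18 13 6] head=2 tail=2 count=4
After op 9 (write(21)): arr=[9 18 21 6] head=3 tail=3 count=4
After op 10 (write(20)): arr=[9 18 21 20] head=0 tail=0 count=4

Answer: 9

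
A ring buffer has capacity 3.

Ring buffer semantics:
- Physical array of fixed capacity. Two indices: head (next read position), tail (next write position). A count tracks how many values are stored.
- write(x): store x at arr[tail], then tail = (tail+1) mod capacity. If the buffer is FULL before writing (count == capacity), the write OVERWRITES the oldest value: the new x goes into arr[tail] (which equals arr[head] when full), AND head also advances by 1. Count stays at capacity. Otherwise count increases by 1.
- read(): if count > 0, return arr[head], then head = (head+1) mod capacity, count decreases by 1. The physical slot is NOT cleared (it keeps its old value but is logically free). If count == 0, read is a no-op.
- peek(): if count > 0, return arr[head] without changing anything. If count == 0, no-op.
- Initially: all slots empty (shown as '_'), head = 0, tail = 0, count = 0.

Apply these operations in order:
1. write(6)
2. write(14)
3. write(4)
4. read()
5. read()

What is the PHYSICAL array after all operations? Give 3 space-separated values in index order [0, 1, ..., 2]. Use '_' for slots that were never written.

Answer: 6 14 4

Derivation:
After op 1 (write(6)): arr=[6 _ _] head=0 tail=1 count=1
After op 2 (write(14)): arr=[6 14 _] head=0 tail=2 count=2
After op 3 (write(4)): arr=[6 14 4] head=0 tail=0 count=3
After op 4 (read()): arr=[6 14 4] head=1 tail=0 count=2
After op 5 (read()): arr=[6 14 4] head=2 tail=0 count=1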